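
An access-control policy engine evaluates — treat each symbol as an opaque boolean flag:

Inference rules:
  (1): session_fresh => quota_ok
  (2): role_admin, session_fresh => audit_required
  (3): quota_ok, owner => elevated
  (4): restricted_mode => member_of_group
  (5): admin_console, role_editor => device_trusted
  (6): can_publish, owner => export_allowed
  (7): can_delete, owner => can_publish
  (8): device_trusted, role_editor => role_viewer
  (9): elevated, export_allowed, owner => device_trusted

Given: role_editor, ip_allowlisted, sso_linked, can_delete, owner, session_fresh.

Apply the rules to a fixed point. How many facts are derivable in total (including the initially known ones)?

Round 1 — (1), (7), derive quota_ok, can_publish.
Round 2 — (3), (6), derive elevated, export_allowed.
Round 3 — (9), derive device_trusted.
Round 4 — (8), derive role_viewer.
Closure: {can_delete, can_publish, device_trusted, elevated, export_allowed, ip_allowlisted, owner, quota_ok, role_editor, role_viewer, session_fresh, sso_linked} — 12 facts.

12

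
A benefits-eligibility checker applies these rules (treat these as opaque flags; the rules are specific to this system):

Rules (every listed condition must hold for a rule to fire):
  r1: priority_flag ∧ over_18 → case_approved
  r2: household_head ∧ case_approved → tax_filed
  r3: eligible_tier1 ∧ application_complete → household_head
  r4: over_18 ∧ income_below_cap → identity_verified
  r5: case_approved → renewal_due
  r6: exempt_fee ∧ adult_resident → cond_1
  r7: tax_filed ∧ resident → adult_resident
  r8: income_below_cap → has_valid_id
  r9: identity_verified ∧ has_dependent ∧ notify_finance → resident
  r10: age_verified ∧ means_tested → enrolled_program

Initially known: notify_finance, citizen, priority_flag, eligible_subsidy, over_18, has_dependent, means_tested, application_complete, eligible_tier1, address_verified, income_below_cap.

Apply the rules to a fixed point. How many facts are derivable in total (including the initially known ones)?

19

Round 1 — r1, r3, r4, r8, derive case_approved, household_head, identity_verified, has_valid_id.
Round 2 — r2, r5, r9, derive tax_filed, renewal_due, resident.
Round 3 — r7, derive adult_resident.
Closure: {address_verified, adult_resident, application_complete, case_approved, citizen, eligible_subsidy, eligible_tier1, has_dependent, has_valid_id, household_head, identity_verified, income_below_cap, means_tested, notify_finance, over_18, priority_flag, renewal_due, resident, tax_filed} — 19 facts.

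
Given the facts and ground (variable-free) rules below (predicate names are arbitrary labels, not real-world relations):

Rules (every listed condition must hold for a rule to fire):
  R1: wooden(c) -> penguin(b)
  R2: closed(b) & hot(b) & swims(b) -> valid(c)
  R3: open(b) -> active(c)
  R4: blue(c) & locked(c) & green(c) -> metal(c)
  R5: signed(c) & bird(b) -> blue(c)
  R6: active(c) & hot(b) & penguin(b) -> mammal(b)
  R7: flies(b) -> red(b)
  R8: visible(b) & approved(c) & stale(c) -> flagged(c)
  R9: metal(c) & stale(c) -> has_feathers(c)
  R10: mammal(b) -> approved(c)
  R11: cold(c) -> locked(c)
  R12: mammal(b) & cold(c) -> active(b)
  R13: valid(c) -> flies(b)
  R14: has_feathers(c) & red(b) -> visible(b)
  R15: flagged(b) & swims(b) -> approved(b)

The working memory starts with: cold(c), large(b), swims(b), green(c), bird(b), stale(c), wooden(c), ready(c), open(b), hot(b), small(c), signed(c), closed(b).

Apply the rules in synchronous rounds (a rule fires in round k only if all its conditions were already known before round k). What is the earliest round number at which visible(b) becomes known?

Round 1: R1 [wooden(c) -> penguin(b)]; R2 [closed(b) & hot(b) & swims(b) -> valid(c)]; R3 [open(b) -> active(c)]; R5 [signed(c) & bird(b) -> blue(c)]; R11 [cold(c) -> locked(c)]. New: penguin(b), valid(c), active(c), blue(c), locked(c).
Round 2: R4 [blue(c) & locked(c) & green(c) -> metal(c)]; R6 [active(c) & hot(b) & penguin(b) -> mammal(b)]; R13 [valid(c) -> flies(b)]. New: metal(c), mammal(b), flies(b).
Round 3: R7 [flies(b) -> red(b)]; R9 [metal(c) & stale(c) -> has_feathers(c)]; R10 [mammal(b) -> approved(c)]; R12 [mammal(b) & cold(c) -> active(b)]. New: red(b), has_feathers(c), approved(c), active(b).
Round 4: R14 [has_feathers(c) & red(b) -> visible(b)]. New: visible(b).
visible(b) first appears in round 4.

4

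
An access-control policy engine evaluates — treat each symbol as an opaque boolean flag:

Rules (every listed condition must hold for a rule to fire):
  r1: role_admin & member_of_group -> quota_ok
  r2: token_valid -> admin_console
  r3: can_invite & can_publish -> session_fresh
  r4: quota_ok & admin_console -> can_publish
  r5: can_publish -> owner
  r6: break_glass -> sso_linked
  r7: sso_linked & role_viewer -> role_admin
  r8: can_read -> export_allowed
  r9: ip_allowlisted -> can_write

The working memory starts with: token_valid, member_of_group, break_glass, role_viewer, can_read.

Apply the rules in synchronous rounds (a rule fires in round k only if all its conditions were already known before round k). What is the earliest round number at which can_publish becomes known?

4

[1] r2 [token_valid -> admin_console]; r6 [break_glass -> sso_linked]; r8 [can_read -> export_allowed]. ⇒ new: admin_console, sso_linked, export_allowed.
[2] r7 [sso_linked & role_viewer -> role_admin]. ⇒ new: role_admin.
[3] r1 [role_admin & member_of_group -> quota_ok]. ⇒ new: quota_ok.
[4] r4 [quota_ok & admin_console -> can_publish]. ⇒ new: can_publish.
can_publish first appears in round 4.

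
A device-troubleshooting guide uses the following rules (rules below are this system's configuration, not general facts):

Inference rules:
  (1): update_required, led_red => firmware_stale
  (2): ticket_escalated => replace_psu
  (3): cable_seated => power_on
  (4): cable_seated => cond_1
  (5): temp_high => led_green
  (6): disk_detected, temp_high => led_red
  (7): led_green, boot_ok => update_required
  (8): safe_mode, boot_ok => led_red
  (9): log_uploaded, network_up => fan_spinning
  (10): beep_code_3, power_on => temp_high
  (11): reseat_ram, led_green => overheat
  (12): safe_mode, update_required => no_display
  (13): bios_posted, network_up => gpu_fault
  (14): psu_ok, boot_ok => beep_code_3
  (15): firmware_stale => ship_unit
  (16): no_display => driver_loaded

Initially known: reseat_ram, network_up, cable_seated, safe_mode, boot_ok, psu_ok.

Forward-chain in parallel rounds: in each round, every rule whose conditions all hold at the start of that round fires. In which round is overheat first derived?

4

[1] (3) [cable_seated => power_on]; (4) [cable_seated => cond_1]; (8) [safe_mode, boot_ok => led_red]; (14) [psu_ok, boot_ok => beep_code_3]. ⇒ new: power_on, cond_1, led_red, beep_code_3.
[2] (10) [beep_code_3, power_on => temp_high]. ⇒ new: temp_high.
[3] (5) [temp_high => led_green]. ⇒ new: led_green.
[4] (7) [led_green, boot_ok => update_required]; (11) [reseat_ram, led_green => overheat]. ⇒ new: update_required, overheat.
overheat first appears in round 4.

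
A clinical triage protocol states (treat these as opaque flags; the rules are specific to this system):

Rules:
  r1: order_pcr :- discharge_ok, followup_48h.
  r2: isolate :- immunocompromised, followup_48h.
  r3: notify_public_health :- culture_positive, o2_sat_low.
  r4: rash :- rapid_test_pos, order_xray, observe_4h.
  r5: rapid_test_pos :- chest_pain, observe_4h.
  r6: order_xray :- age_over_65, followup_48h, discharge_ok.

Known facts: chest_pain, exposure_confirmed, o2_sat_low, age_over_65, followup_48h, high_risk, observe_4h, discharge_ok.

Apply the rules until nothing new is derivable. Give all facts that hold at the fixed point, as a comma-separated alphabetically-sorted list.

age_over_65, chest_pain, discharge_ok, exposure_confirmed, followup_48h, high_risk, o2_sat_low, observe_4h, order_pcr, order_xray, rapid_test_pos, rash

Round 1 — r1, r5, r6, derive order_pcr, rapid_test_pos, order_xray.
Round 2 — r4, derive rash.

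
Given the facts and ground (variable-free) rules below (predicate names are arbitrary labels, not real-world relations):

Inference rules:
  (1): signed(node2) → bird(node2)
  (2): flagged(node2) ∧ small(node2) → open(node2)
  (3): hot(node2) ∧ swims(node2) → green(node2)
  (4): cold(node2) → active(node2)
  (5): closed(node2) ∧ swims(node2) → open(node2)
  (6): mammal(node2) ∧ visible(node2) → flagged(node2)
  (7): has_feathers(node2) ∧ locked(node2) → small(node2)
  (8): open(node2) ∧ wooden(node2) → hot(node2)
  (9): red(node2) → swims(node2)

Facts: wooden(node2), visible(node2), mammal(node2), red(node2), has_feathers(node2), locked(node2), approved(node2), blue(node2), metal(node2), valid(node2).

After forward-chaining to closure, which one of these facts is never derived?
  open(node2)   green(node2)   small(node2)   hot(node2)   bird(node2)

Round 1 fires (6), (7), (9), giving flagged(node2), small(node2), swims(node2).
Round 2 fires (2), giving open(node2).
Round 3 fires (8), giving hot(node2).
Round 4 fires (3), giving green(node2).
Derived: open(node2) (round 2), green(node2) (round 4), hot(node2) (round 3), small(node2) (round 1). bird(node2) never appears in any round.

bird(node2)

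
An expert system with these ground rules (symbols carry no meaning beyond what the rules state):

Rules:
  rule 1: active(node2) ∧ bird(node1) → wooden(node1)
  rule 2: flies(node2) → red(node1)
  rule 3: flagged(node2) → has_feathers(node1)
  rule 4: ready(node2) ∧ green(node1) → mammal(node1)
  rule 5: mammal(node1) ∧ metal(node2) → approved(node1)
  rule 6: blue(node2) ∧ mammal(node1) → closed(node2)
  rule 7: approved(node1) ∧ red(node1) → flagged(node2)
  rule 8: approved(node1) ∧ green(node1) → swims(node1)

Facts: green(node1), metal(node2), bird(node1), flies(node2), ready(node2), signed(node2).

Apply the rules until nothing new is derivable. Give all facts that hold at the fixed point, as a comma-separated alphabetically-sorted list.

[1] rule 2 [flies(node2) → red(node1)]; rule 4 [ready(node2) ∧ green(node1) → mammal(node1)]. ⇒ new: red(node1), mammal(node1).
[2] rule 5 [mammal(node1) ∧ metal(node2) → approved(node1)]. ⇒ new: approved(node1).
[3] rule 7 [approved(node1) ∧ red(node1) → flagged(node2)]; rule 8 [approved(node1) ∧ green(node1) → swims(node1)]. ⇒ new: flagged(node2), swims(node1).
[4] rule 3 [flagged(node2) → has_feathers(node1)]. ⇒ new: has_feathers(node1).

approved(node1), bird(node1), flagged(node2), flies(node2), green(node1), has_feathers(node1), mammal(node1), metal(node2), ready(node2), red(node1), signed(node2), swims(node1)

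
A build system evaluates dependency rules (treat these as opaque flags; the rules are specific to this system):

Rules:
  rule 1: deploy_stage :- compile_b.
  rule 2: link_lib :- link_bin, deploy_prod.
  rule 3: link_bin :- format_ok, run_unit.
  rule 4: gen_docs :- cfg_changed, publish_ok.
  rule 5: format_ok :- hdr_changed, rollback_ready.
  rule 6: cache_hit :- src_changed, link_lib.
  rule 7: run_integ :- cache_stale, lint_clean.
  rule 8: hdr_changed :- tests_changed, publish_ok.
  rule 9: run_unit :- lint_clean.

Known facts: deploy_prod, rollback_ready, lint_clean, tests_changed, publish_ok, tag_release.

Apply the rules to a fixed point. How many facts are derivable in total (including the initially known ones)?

[1] rule 8 [hdr_changed :- tests_changed, publish_ok.]; rule 9 [run_unit :- lint_clean.]. ⇒ new: hdr_changed, run_unit.
[2] rule 5 [format_ok :- hdr_changed, rollback_ready.]. ⇒ new: format_ok.
[3] rule 3 [link_bin :- format_ok, run_unit.]. ⇒ new: link_bin.
[4] rule 2 [link_lib :- link_bin, deploy_prod.]. ⇒ new: link_lib.
Closure: {deploy_prod, format_ok, hdr_changed, link_bin, link_lib, lint_clean, publish_ok, rollback_ready, run_unit, tag_release, tests_changed} — 11 facts.

11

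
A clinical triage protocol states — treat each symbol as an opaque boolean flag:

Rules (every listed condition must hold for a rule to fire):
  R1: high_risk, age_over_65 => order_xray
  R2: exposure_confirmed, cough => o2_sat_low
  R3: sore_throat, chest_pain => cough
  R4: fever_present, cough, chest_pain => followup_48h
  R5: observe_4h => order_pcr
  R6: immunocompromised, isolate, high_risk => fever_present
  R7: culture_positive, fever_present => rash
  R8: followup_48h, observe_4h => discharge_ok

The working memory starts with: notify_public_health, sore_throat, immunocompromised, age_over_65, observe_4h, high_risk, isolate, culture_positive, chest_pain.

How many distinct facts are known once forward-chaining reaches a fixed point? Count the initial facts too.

16

Round 1: R1 [high_risk, age_over_65 => order_xray]; R3 [sore_throat, chest_pain => cough]; R5 [observe_4h => order_pcr]; R6 [immunocompromised, isolate, high_risk => fever_present]. New: order_xray, cough, order_pcr, fever_present.
Round 2: R4 [fever_present, cough, chest_pain => followup_48h]; R7 [culture_positive, fever_present => rash]. New: followup_48h, rash.
Round 3: R8 [followup_48h, observe_4h => discharge_ok]. New: discharge_ok.
Closure: {age_over_65, chest_pain, cough, culture_positive, discharge_ok, fever_present, followup_48h, high_risk, immunocompromised, isolate, notify_public_health, observe_4h, order_pcr, order_xray, rash, sore_throat} — 16 facts.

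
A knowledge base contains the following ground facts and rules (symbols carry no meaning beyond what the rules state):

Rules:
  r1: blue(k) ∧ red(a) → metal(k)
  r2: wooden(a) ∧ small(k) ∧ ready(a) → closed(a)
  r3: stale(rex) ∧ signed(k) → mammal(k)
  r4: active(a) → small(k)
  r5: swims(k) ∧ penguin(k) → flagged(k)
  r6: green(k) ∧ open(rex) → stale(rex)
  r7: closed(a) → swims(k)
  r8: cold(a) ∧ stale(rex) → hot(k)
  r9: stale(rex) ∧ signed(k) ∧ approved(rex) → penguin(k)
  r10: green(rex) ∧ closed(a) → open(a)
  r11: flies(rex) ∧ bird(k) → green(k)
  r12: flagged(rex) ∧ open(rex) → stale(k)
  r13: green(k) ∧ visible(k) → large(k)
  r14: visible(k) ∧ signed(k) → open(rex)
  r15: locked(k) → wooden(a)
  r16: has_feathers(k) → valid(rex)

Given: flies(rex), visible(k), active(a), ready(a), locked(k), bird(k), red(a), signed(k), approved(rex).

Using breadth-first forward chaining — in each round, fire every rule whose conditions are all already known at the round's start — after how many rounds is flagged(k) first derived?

Round 1: r4 [active(a) → small(k)]; r11 [flies(rex) ∧ bird(k) → green(k)]; r14 [visible(k) ∧ signed(k) → open(rex)]; r15 [locked(k) → wooden(a)]. Adds small(k), green(k), open(rex), wooden(a).
Round 2: r2 [wooden(a) ∧ small(k) ∧ ready(a) → closed(a)]; r6 [green(k) ∧ open(rex) → stale(rex)]; r13 [green(k) ∧ visible(k) → large(k)]. Adds closed(a), stale(rex), large(k).
Round 3: r3 [stale(rex) ∧ signed(k) → mammal(k)]; r7 [closed(a) → swims(k)]; r9 [stale(rex) ∧ signed(k) ∧ approved(rex) → penguin(k)]. Adds mammal(k), swims(k), penguin(k).
Round 4: r5 [swims(k) ∧ penguin(k) → flagged(k)]. Adds flagged(k).
flagged(k) first appears in round 4.

4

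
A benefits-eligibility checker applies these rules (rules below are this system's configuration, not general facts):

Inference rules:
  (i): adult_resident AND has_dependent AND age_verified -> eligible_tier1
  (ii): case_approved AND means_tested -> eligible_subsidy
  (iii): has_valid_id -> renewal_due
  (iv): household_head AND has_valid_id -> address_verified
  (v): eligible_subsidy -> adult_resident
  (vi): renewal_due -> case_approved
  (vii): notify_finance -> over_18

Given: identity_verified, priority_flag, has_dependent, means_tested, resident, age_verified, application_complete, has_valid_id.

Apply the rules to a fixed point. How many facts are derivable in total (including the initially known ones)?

Round 1: (iii) [has_valid_id -> renewal_due]. New: renewal_due.
Round 2: (vi) [renewal_due -> case_approved]. New: case_approved.
Round 3: (ii) [case_approved AND means_tested -> eligible_subsidy]. New: eligible_subsidy.
Round 4: (v) [eligible_subsidy -> adult_resident]. New: adult_resident.
Round 5: (i) [adult_resident AND has_dependent AND age_verified -> eligible_tier1]. New: eligible_tier1.
Closure: {adult_resident, age_verified, application_complete, case_approved, eligible_subsidy, eligible_tier1, has_dependent, has_valid_id, identity_verified, means_tested, priority_flag, renewal_due, resident} — 13 facts.

13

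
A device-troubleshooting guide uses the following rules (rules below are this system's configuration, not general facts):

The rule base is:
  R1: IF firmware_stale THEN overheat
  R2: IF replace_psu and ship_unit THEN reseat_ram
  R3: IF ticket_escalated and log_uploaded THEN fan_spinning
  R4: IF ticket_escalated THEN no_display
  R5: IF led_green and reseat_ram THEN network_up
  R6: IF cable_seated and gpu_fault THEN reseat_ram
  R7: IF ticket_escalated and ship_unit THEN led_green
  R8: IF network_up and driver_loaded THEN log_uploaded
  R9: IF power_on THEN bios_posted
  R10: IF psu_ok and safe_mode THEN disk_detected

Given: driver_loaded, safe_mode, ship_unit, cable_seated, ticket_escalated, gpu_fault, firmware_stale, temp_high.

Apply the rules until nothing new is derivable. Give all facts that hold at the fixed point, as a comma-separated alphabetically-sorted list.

Round 1 fires R1, R4, R6, R7, giving overheat, no_display, reseat_ram, led_green.
Round 2 fires R5, giving network_up.
Round 3 fires R8, giving log_uploaded.
Round 4 fires R3, giving fan_spinning.

cable_seated, driver_loaded, fan_spinning, firmware_stale, gpu_fault, led_green, log_uploaded, network_up, no_display, overheat, reseat_ram, safe_mode, ship_unit, temp_high, ticket_escalated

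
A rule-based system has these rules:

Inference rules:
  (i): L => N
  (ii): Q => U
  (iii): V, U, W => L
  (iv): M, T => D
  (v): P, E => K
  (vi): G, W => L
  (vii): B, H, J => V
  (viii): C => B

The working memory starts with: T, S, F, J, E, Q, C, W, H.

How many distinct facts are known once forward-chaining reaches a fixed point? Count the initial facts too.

Round 1 fires (ii), (viii), giving U, B.
Round 2 fires (vii), giving V.
Round 3 fires (iii), giving L.
Round 4 fires (i), giving N.
Closure: {B, C, E, F, H, J, L, N, Q, S, T, U, V, W} — 14 facts.

14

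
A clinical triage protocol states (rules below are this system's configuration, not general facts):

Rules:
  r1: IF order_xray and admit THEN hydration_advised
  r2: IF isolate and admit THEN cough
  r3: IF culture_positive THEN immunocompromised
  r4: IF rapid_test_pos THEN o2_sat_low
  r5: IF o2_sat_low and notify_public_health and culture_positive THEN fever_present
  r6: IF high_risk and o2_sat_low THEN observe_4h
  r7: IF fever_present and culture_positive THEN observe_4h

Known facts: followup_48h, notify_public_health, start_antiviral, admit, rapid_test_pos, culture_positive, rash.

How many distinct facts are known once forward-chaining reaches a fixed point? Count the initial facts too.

11

Round 1: r3 [IF culture_positive THEN immunocompromised]; r4 [IF rapid_test_pos THEN o2_sat_low]. Adds immunocompromised, o2_sat_low.
Round 2: r5 [IF o2_sat_low and notify_public_health and culture_positive THEN fever_present]. Adds fever_present.
Round 3: r7 [IF fever_present and culture_positive THEN observe_4h]. Adds observe_4h.
Closure: {admit, culture_positive, fever_present, followup_48h, immunocompromised, notify_public_health, o2_sat_low, observe_4h, rapid_test_pos, rash, start_antiviral} — 11 facts.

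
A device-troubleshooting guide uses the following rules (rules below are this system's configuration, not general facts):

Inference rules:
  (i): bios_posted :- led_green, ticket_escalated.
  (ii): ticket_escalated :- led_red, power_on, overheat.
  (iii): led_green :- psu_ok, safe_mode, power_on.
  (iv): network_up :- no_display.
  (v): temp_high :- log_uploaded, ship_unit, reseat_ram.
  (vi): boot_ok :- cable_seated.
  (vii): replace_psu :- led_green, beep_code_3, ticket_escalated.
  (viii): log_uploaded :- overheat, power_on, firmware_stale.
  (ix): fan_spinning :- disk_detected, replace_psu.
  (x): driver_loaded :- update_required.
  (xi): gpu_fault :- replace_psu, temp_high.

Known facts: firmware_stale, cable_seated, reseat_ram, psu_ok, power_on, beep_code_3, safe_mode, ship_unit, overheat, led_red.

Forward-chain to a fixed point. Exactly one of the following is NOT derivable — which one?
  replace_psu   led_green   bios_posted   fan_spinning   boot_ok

fan_spinning

Round 1 — (ii), (iii), (vi), (viii), derive ticket_escalated, led_green, boot_ok, log_uploaded.
Round 2 — (i), (v), (vii), derive bios_posted, temp_high, replace_psu.
Round 3 — (xi), derive gpu_fault.
Derived: boot_ok (round 1), replace_psu (round 2), bios_posted (round 2), led_green (round 1). fan_spinning never appears in any round.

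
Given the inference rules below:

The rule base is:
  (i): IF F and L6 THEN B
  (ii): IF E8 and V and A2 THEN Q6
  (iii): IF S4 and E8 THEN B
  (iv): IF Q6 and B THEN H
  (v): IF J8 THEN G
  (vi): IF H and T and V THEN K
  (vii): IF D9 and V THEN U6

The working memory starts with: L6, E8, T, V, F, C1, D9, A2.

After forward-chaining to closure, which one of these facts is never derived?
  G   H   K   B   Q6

Round 1 fires (i), (ii), (vii), giving B, Q6, U6.
Round 2 fires (iv), giving H.
Round 3 fires (vi), giving K.
Derived: K (round 3), Q6 (round 1), B (round 1), H (round 2). G never appears in any round.

G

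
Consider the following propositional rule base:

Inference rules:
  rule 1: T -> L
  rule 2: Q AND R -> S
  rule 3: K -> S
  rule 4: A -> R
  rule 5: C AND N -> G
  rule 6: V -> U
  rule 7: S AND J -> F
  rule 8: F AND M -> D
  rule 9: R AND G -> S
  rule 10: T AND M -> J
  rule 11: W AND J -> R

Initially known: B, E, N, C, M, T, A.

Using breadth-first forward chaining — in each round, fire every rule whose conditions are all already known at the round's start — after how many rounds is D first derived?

4

Round 1: rule 1 [T -> L]; rule 4 [A -> R]; rule 5 [C AND N -> G]; rule 10 [T AND M -> J]. New: L, R, G, J.
Round 2: rule 9 [R AND G -> S]. New: S.
Round 3: rule 7 [S AND J -> F]. New: F.
Round 4: rule 8 [F AND M -> D]. New: D.
D first appears in round 4.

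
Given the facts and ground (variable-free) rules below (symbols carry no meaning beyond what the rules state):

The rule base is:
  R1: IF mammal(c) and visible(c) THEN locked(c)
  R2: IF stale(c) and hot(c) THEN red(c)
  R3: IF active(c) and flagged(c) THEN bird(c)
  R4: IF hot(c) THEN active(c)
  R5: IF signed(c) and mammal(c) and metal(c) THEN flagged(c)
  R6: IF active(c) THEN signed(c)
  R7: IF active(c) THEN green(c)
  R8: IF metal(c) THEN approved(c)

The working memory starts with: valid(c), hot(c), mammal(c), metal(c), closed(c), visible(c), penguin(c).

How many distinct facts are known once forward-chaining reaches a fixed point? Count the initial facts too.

14

Round 1 fires R1, R4, R8, giving locked(c), active(c), approved(c).
Round 2 fires R6, R7, giving signed(c), green(c).
Round 3 fires R5, giving flagged(c).
Round 4 fires R3, giving bird(c).
Closure: {active(c), approved(c), bird(c), closed(c), flagged(c), green(c), hot(c), locked(c), mammal(c), metal(c), penguin(c), signed(c), valid(c), visible(c)} — 14 facts.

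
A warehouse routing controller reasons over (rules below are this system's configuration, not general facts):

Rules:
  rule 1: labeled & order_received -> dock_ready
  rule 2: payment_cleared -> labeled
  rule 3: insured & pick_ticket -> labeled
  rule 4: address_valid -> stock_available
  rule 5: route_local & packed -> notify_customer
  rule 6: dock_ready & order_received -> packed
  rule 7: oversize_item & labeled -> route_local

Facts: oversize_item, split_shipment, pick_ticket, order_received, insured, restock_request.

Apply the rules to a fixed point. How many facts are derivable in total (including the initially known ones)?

Round 1: rule 3 [insured & pick_ticket -> labeled]. New: labeled.
Round 2: rule 1 [labeled & order_received -> dock_ready]; rule 7 [oversize_item & labeled -> route_local]. New: dock_ready, route_local.
Round 3: rule 6 [dock_ready & order_received -> packed]. New: packed.
Round 4: rule 5 [route_local & packed -> notify_customer]. New: notify_customer.
Closure: {dock_ready, insured, labeled, notify_customer, order_received, oversize_item, packed, pick_ticket, restock_request, route_local, split_shipment} — 11 facts.

11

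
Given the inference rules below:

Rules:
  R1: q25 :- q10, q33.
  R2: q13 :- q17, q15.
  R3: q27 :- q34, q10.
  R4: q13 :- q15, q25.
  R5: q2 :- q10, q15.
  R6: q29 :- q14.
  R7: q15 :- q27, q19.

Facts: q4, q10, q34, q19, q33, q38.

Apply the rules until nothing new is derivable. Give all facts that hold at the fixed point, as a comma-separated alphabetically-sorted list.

Round 1 fires R1, R3, giving q25, q27.
Round 2 fires R7, giving q15.
Round 3 fires R4, R5, giving q13, q2.

q10, q13, q15, q19, q2, q25, q27, q33, q34, q38, q4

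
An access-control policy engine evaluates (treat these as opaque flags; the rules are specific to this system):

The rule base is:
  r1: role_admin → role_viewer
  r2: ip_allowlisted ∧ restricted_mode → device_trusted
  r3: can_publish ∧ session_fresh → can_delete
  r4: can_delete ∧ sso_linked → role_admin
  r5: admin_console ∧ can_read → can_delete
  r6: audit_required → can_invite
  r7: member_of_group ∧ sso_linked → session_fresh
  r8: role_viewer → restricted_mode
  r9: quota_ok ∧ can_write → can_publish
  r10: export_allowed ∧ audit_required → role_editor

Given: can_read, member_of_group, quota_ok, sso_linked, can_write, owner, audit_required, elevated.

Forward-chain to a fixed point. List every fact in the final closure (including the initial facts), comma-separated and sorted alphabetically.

audit_required, can_delete, can_invite, can_publish, can_read, can_write, elevated, member_of_group, owner, quota_ok, restricted_mode, role_admin, role_viewer, session_fresh, sso_linked

Round 1 — r6, r7, r9, derive can_invite, session_fresh, can_publish.
Round 2 — r3, derive can_delete.
Round 3 — r4, derive role_admin.
Round 4 — r1, derive role_viewer.
Round 5 — r8, derive restricted_mode.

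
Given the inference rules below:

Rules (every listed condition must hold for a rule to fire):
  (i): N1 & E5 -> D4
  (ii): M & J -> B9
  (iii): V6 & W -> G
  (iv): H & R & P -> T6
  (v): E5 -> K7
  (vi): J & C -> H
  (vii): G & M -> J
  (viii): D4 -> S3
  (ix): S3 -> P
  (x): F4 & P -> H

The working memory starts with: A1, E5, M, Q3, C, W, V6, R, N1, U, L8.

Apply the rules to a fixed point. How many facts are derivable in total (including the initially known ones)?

20

Round 1 — (i), (iii), (v), derive D4, G, K7.
Round 2 — (vii), (viii), derive J, S3.
Round 3 — (ii), (vi), (ix), derive B9, H, P.
Round 4 — (iv), derive T6.
Closure: {A1, B9, C, D4, E5, G, H, J, K7, L8, M, N1, P, Q3, R, S3, T6, U, V6, W} — 20 facts.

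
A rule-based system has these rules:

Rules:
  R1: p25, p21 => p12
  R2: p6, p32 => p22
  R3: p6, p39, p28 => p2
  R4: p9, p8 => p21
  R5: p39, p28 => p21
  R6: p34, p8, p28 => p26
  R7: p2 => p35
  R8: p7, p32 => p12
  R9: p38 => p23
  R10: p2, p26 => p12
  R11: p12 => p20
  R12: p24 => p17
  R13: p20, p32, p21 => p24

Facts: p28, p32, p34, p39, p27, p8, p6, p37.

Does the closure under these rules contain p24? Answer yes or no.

Round 1: R2 [p6, p32 => p22]; R3 [p6, p39, p28 => p2]; R5 [p39, p28 => p21]; R6 [p34, p8, p28 => p26]. New: p22, p2, p21, p26.
Round 2: R7 [p2 => p35]; R10 [p2, p26 => p12]. New: p35, p12.
Round 3: R11 [p12 => p20]. New: p20.
Round 4: R13 [p20, p32, p21 => p24]. New: p24.
Round 5: R12 [p24 => p17]. New: p17.
p24 appears in round 4, so it is derivable.

yes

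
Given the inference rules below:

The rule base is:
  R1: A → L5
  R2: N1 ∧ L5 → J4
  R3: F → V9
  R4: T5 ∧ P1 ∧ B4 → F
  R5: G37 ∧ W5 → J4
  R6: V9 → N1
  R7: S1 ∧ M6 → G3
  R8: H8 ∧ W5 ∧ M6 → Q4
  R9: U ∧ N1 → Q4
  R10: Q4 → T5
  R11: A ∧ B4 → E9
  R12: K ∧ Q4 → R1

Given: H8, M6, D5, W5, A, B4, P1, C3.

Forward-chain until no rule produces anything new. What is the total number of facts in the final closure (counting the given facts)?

Round 1 — R1, R8, R11, derive L5, Q4, E9.
Round 2 — R10, derive T5.
Round 3 — R4, derive F.
Round 4 — R3, derive V9.
Round 5 — R6, derive N1.
Round 6 — R2, derive J4.
Closure: {A, B4, C3, D5, E9, F, H8, J4, L5, M6, N1, P1, Q4, T5, V9, W5} — 16 facts.

16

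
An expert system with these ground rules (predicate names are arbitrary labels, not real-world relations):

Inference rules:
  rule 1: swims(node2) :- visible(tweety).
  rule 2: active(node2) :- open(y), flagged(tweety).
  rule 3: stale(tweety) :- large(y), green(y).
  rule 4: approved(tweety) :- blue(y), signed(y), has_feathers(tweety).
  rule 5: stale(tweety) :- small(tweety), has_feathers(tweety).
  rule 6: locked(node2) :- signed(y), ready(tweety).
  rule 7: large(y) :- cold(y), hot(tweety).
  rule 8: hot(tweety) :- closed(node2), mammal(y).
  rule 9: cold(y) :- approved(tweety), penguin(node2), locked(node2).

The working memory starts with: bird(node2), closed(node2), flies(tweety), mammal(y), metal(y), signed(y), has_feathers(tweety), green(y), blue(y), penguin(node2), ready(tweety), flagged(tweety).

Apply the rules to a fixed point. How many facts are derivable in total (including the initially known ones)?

18

[1] rule 4 [approved(tweety) :- blue(y), signed(y), has_feathers(tweety).]; rule 6 [locked(node2) :- signed(y), ready(tweety).]; rule 8 [hot(tweety) :- closed(node2), mammal(y).]. ⇒ new: approved(tweety), locked(node2), hot(tweety).
[2] rule 9 [cold(y) :- approved(tweety), penguin(node2), locked(node2).]. ⇒ new: cold(y).
[3] rule 7 [large(y) :- cold(y), hot(tweety).]. ⇒ new: large(y).
[4] rule 3 [stale(tweety) :- large(y), green(y).]. ⇒ new: stale(tweety).
Closure: {approved(tweety), bird(node2), blue(y), closed(node2), cold(y), flagged(tweety), flies(tweety), green(y), has_feathers(tweety), hot(tweety), large(y), locked(node2), mammal(y), metal(y), penguin(node2), ready(tweety), signed(y), stale(tweety)} — 18 facts.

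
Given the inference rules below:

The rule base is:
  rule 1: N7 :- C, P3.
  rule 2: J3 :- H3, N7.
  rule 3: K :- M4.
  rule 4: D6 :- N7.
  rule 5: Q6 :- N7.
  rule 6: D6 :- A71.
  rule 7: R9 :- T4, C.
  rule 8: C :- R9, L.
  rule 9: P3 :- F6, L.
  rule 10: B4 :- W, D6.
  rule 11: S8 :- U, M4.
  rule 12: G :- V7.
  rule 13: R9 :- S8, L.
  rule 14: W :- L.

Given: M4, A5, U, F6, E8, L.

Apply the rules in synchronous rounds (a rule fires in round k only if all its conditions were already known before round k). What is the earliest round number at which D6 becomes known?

Round 1 — rule 3, rule 9, rule 11, rule 14, derive K, P3, S8, W.
Round 2 — rule 13, derive R9.
Round 3 — rule 8, derive C.
Round 4 — rule 1, derive N7.
Round 5 — rule 4, rule 5, derive D6, Q6.
D6 first appears in round 5.

5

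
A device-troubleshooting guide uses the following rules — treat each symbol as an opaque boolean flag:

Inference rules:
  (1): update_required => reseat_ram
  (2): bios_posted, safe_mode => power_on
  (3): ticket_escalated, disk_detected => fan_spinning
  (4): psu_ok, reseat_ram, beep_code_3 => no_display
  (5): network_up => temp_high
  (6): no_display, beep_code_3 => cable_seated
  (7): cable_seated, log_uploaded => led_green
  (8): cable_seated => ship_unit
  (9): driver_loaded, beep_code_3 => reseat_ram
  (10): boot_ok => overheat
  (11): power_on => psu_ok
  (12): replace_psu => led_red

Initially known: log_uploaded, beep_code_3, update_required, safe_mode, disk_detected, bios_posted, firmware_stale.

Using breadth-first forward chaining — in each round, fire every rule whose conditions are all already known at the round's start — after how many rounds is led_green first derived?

Round 1 — (1), (2), derive reseat_ram, power_on.
Round 2 — (11), derive psu_ok.
Round 3 — (4), derive no_display.
Round 4 — (6), derive cable_seated.
Round 5 — (7), (8), derive led_green, ship_unit.
led_green first appears in round 5.

5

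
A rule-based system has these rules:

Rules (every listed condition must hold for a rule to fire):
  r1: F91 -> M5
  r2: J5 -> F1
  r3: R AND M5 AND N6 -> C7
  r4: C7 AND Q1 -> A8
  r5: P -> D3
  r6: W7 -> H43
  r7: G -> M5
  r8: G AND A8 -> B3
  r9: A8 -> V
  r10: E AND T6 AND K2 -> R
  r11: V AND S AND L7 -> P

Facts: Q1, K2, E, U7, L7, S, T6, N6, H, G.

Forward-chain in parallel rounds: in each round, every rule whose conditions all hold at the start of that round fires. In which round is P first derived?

Round 1 fires r7, r10, giving M5, R.
Round 2 fires r3, giving C7.
Round 3 fires r4, giving A8.
Round 4 fires r8, r9, giving B3, V.
Round 5 fires r11, giving P.
P first appears in round 5.

5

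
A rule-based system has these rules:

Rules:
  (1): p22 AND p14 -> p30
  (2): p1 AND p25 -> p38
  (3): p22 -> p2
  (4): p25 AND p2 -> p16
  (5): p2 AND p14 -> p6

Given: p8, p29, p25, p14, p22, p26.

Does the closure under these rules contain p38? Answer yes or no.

Round 1: (1) [p22 AND p14 -> p30]; (3) [p22 -> p2]. Adds p30, p2.
Round 2: (4) [p25 AND p2 -> p16]; (5) [p2 AND p14 -> p6]. Adds p16, p6.
Fixed point reached. p38 is concluded only by (2); (2) needs p1 (never derived).

no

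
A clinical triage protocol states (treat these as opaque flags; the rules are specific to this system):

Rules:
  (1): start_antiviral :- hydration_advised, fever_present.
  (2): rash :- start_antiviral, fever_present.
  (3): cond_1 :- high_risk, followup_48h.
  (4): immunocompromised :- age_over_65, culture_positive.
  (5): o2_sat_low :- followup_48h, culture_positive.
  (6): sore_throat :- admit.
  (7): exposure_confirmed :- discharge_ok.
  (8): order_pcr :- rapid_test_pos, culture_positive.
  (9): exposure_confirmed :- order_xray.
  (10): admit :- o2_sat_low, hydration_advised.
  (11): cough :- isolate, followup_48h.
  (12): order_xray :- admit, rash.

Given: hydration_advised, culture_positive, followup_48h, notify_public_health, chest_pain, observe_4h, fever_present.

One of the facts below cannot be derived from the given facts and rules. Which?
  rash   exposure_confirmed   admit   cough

Round 1: (1) [start_antiviral :- hydration_advised, fever_present.]; (5) [o2_sat_low :- followup_48h, culture_positive.]. New: start_antiviral, o2_sat_low.
Round 2: (2) [rash :- start_antiviral, fever_present.]; (10) [admit :- o2_sat_low, hydration_advised.]. New: rash, admit.
Round 3: (6) [sore_throat :- admit.]; (12) [order_xray :- admit, rash.]. New: sore_throat, order_xray.
Round 4: (9) [exposure_confirmed :- order_xray.]. New: exposure_confirmed.
Derived: exposure_confirmed (round 4), admit (round 2), rash (round 2). cough never appears in any round.

cough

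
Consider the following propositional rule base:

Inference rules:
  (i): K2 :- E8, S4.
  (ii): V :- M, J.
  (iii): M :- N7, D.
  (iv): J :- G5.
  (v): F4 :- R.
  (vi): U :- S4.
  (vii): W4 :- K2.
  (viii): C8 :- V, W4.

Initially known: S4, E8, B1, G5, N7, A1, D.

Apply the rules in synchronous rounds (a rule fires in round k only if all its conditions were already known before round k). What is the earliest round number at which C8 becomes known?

[1] (i) [K2 :- E8, S4.]; (iii) [M :- N7, D.]; (iv) [J :- G5.]; (vi) [U :- S4.]. ⇒ new: K2, M, J, U.
[2] (ii) [V :- M, J.]; (vii) [W4 :- K2.]. ⇒ new: V, W4.
[3] (viii) [C8 :- V, W4.]. ⇒ new: C8.
C8 first appears in round 3.

3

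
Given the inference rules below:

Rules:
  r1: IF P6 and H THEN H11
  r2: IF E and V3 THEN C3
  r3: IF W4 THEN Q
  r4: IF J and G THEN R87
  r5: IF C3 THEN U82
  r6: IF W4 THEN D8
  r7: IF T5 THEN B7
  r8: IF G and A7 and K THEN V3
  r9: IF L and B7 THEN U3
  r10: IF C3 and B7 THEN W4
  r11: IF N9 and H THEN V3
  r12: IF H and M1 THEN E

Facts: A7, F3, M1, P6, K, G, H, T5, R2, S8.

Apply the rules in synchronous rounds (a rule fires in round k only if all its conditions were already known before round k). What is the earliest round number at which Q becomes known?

Round 1: r1 [IF P6 and H THEN H11]; r7 [IF T5 THEN B7]; r8 [IF G and A7 and K THEN V3]; r12 [IF H and M1 THEN E]. New: H11, B7, V3, E.
Round 2: r2 [IF E and V3 THEN C3]. New: C3.
Round 3: r5 [IF C3 THEN U82]; r10 [IF C3 and B7 THEN W4]. New: U82, W4.
Round 4: r3 [IF W4 THEN Q]; r6 [IF W4 THEN D8]. New: Q, D8.
Q first appears in round 4.

4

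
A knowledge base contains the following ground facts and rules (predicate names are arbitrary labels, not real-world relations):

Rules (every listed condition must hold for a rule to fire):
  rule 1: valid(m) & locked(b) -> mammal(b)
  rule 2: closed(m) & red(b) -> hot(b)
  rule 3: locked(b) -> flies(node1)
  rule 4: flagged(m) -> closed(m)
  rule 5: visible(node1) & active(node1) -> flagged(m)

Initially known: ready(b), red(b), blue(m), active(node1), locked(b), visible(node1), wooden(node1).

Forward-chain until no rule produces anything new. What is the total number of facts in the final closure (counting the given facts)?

11

[1] rule 3 [locked(b) -> flies(node1)]; rule 5 [visible(node1) & active(node1) -> flagged(m)]. ⇒ new: flies(node1), flagged(m).
[2] rule 4 [flagged(m) -> closed(m)]. ⇒ new: closed(m).
[3] rule 2 [closed(m) & red(b) -> hot(b)]. ⇒ new: hot(b).
Closure: {active(node1), blue(m), closed(m), flagged(m), flies(node1), hot(b), locked(b), ready(b), red(b), visible(node1), wooden(node1)} — 11 facts.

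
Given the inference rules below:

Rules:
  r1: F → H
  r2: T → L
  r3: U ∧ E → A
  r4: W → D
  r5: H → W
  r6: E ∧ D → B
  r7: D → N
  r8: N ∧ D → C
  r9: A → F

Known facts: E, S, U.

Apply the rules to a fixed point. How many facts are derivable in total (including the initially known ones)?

Round 1 — r3, derive A.
Round 2 — r9, derive F.
Round 3 — r1, derive H.
Round 4 — r5, derive W.
Round 5 — r4, derive D.
Round 6 — r6, r7, derive B, N.
Round 7 — r8, derive C.
Closure: {A, B, C, D, E, F, H, N, S, U, W} — 11 facts.

11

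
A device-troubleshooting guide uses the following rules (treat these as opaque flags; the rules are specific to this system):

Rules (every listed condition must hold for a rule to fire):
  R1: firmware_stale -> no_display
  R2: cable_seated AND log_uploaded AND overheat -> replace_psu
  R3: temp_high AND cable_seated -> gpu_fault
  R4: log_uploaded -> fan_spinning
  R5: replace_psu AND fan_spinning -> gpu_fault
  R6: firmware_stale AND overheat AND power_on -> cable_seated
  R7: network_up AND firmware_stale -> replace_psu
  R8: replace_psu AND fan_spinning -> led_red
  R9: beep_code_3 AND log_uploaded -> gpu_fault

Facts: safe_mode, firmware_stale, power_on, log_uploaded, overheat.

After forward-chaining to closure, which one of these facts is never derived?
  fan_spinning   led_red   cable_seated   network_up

Round 1: R1 [firmware_stale -> no_display]; R4 [log_uploaded -> fan_spinning]; R6 [firmware_stale AND overheat AND power_on -> cable_seated]. Adds no_display, fan_spinning, cable_seated.
Round 2: R2 [cable_seated AND log_uploaded AND overheat -> replace_psu]. Adds replace_psu.
Round 3: R5 [replace_psu AND fan_spinning -> gpu_fault]; R8 [replace_psu AND fan_spinning -> led_red]. Adds gpu_fault, led_red.
Derived: cable_seated (round 1), led_red (round 3), fan_spinning (round 1). network_up never appears in any round.

network_up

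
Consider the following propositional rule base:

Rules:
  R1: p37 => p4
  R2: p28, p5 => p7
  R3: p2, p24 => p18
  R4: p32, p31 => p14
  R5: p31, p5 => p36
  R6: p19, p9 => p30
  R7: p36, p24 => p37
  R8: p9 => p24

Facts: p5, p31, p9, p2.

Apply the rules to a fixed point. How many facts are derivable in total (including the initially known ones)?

9

Round 1 — R5, R8, derive p36, p24.
Round 2 — R3, R7, derive p18, p37.
Round 3 — R1, derive p4.
Closure: {p18, p2, p24, p31, p36, p37, p4, p5, p9} — 9 facts.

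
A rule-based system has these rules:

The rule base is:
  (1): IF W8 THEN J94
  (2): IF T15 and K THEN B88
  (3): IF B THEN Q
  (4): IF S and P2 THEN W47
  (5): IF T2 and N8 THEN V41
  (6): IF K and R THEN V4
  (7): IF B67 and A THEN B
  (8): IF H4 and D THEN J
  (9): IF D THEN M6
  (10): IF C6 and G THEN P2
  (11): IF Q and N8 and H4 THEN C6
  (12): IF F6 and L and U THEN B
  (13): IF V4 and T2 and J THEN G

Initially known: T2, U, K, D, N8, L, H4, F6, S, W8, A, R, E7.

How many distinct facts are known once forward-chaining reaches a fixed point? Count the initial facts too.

24

Round 1 fires (1), (5), (6), (8), (9), (12), giving J94, V41, V4, J, M6, B.
Round 2 fires (3), (13), giving Q, G.
Round 3 fires (11), giving C6.
Round 4 fires (10), giving P2.
Round 5 fires (4), giving W47.
Closure: {A, B, C6, D, E7, F6, G, H4, J, J94, K, L, M6, N8, P2, Q, R, S, T2, U, V4, V41, W47, W8} — 24 facts.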